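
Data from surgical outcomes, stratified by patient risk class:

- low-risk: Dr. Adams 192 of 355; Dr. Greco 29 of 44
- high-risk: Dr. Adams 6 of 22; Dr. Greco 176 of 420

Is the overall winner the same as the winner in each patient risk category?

Low-risk: Dr. Adams 192/355 = 54.1%, Dr. Greco 29/44 = 65.9% → Dr. Greco
High-risk: Dr. Adams 6/22 = 27.3%, Dr. Greco 176/420 = 41.9% → Dr. Greco
Overall: Dr. Adams 198/377 = 52.5%, Dr. Greco 205/464 = 44.2% → Dr. Adams
Dr. Greco wins each patient risk group but Dr. Adams wins overall — the comparison reverses. Dr. Greco's operations skew toward high-risk, which has a lower base rate.

No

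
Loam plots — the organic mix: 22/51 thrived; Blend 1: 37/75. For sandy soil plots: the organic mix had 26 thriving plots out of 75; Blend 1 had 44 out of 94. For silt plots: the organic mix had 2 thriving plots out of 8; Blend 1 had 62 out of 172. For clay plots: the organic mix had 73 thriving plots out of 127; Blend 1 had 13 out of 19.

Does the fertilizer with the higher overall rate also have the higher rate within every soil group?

No

Loam: the organic mix 22/51 = 43.1%, Blend 1 37/75 = 49.3% → Blend 1
Sandy soil: the organic mix 26/75 = 34.7%, Blend 1 44/94 = 46.8% → Blend 1
Silt: the organic mix 2/8 = 25.0%, Blend 1 62/172 = 36.0% → Blend 1
Clay: the organic mix 73/127 = 57.5%, Blend 1 13/19 = 68.4% → Blend 1
Overall: the organic mix 123/261 = 47.1%, Blend 1 156/360 = 43.3% → the organic mix
Blend 1 wins each soil group but the organic mix wins overall — the comparison reverses. Blend 1's plots skew toward silt, which has a lower base rate.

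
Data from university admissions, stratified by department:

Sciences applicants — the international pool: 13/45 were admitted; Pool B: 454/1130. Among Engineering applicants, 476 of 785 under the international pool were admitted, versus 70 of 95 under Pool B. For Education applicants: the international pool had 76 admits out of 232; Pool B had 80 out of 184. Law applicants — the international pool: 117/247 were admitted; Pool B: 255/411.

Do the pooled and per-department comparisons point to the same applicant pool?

Sciences: the international pool 13/45 = 28.9%, Pool B 454/1130 = 40.2% → Pool B
Engineering: the international pool 476/785 = 60.6%, Pool B 70/95 = 73.7% → Pool B
Education: the international pool 76/232 = 32.8%, Pool B 80/184 = 43.5% → Pool B
Law: the international pool 117/247 = 47.4%, Pool B 255/411 = 62.0% → Pool B
Overall: the international pool 682/1309 = 52.1%, Pool B 859/1820 = 47.2% → the international pool
Pool B wins each department group but the international pool wins overall — the comparison reverses. Pool B's applicants skew toward Sciences, which has a lower base rate.

No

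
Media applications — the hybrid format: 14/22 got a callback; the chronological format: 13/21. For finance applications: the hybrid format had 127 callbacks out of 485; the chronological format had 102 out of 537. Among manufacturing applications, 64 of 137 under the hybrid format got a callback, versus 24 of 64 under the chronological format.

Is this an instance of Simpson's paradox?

No

Media: the hybrid format 14/22 = 63.6%, the chronological format 13/21 = 61.9% → the hybrid format
Finance: the hybrid format 127/485 = 26.2%, the chronological format 102/537 = 19.0% → the hybrid format
Manufacturing: the hybrid format 64/137 = 46.7%, the chronological format 24/64 = 37.5% → the hybrid format
Overall: the hybrid format 205/644 = 31.8%, the chronological format 139/622 = 22.3% → the hybrid format
The hybrid format wins overall and in every industry group — no reversal.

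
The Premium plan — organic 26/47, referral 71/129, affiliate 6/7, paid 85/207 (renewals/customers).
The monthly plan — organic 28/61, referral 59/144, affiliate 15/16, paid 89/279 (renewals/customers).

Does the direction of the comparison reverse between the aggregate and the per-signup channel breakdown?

Organic: the Premium plan 26/47 = 55.3%, the monthly plan 28/61 = 45.9% → the Premium plan
Referral: the Premium plan 71/129 = 55.0%, the monthly plan 59/144 = 41.0% → the Premium plan
Affiliate: the Premium plan 6/7 = 85.7%, the monthly plan 15/16 = 93.8% → the monthly plan
Paid: the Premium plan 85/207 = 41.1%, the monthly plan 89/279 = 31.9% → the Premium plan
Overall: the Premium plan 188/390 = 48.2%, the monthly plan 191/500 = 38.2% → the Premium plan
Neither sweeps: the Premium plan wins 3 of 4 groups, the monthly plan wins 1. The Premium plan wins overall but not every group — no Simpson reversal.

No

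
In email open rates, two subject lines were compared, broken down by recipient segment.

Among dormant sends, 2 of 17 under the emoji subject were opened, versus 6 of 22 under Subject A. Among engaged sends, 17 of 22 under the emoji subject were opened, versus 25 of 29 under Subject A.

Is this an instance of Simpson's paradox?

Dormant: the emoji subject 2/17 = 11.8%, Subject A 6/22 = 27.3% → Subject A
Engaged: the emoji subject 17/22 = 77.3%, Subject A 25/29 = 86.2% → Subject A
Overall: the emoji subject 19/39 = 48.7%, Subject A 31/51 = 60.8% → Subject A
Subject A wins overall and in every recipient group — no reversal.

No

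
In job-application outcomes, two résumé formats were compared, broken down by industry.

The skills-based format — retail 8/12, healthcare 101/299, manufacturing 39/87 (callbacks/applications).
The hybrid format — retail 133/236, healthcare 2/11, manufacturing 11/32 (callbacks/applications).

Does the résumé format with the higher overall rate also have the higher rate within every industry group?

Retail: the skills-based format 8/12 = 66.7%, the hybrid format 133/236 = 56.4% → the skills-based format
Healthcare: the skills-based format 101/299 = 33.8%, the hybrid format 2/11 = 18.2% → the skills-based format
Manufacturing: the skills-based format 39/87 = 44.8%, the hybrid format 11/32 = 34.4% → the skills-based format
Overall: the skills-based format 148/398 = 37.2%, the hybrid format 146/279 = 52.3% → the hybrid format
The skills-based format wins each industry group but the hybrid format wins overall — the comparison reverses. The skills-based format's applications skew toward healthcare, which has a lower base rate.

No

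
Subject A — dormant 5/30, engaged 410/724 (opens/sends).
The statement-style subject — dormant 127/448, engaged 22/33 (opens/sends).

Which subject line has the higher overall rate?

Dormant: Subject A 5/30 = 16.7%, the statement-style subject 127/448 = 28.3% → the statement-style subject
Engaged: Subject A 410/724 = 56.6%, the statement-style subject 22/33 = 66.7% → the statement-style subject
Overall: Subject A 415/754 = 55.0%, the statement-style subject 149/481 = 31.0% → Subject A
(The statement-style subject wins every recipient group but Subject A wins overall — the statement-style subject's sends skew toward the low-rate dormant group.)

Subject A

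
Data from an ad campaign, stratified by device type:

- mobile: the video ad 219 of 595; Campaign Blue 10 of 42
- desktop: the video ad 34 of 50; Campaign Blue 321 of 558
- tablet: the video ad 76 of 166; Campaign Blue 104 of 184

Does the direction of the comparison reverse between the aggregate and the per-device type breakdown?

No

Mobile: the video ad 219/595 = 36.8%, Campaign Blue 10/42 = 23.8% → the video ad
Desktop: the video ad 34/50 = 68.0%, Campaign Blue 321/558 = 57.5% → the video ad
Tablet: the video ad 76/166 = 45.8%, Campaign Blue 104/184 = 56.5% → Campaign Blue
Overall: the video ad 329/811 = 40.6%, Campaign Blue 435/784 = 55.5% → Campaign Blue
Neither sweeps: the video ad wins 2 of 3 groups, Campaign Blue wins 1. Campaign Blue wins overall but not every group — no Simpson reversal.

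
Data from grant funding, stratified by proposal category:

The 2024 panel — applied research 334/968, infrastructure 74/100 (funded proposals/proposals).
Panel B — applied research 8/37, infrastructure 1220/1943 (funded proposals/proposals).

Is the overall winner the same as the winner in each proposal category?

No

Applied research: the 2024 panel 334/968 = 34.5%, Panel B 8/37 = 21.6% → the 2024 panel
Infrastructure: the 2024 panel 74/100 = 74.0%, Panel B 1220/1943 = 62.8% → the 2024 panel
Overall: the 2024 panel 408/1068 = 38.2%, Panel B 1228/1980 = 62.0% → Panel B
The 2024 panel wins each proposal group but Panel B wins overall — the comparison reverses. The 2024 panel's proposals skew toward applied research, which has a lower base rate.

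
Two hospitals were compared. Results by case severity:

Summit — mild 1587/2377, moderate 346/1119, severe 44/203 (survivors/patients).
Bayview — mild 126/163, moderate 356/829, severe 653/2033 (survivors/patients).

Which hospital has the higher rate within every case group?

Bayview

Mild: Summit 1587/2377 = 66.8%, Bayview 126/163 = 77.3% → Bayview
Moderate: Summit 346/1119 = 30.9%, Bayview 356/829 = 42.9% → Bayview
Severe: Summit 44/203 = 21.7%, Bayview 653/2033 = 32.1% → Bayview
Bayview has the higher rate in all 3 groups.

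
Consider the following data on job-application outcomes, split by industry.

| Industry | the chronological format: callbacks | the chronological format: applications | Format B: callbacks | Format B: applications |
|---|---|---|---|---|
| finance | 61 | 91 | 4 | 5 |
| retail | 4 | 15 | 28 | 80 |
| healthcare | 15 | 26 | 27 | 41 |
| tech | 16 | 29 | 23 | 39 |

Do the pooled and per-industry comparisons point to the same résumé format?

No

Finance: the chronological format 61/91 = 67.0%, Format B 4/5 = 80.0% → Format B
Retail: the chronological format 4/15 = 26.7%, Format B 28/80 = 35.0% → Format B
Healthcare: the chronological format 15/26 = 57.7%, Format B 27/41 = 65.9% → Format B
Tech: the chronological format 16/29 = 55.2%, Format B 23/39 = 59.0% → Format B
Overall: the chronological format 96/161 = 59.6%, Format B 82/165 = 49.7% → the chronological format
Format B wins each industry group but the chronological format wins overall — the comparison reverses. Format B's applications skew toward retail, which has a lower base rate.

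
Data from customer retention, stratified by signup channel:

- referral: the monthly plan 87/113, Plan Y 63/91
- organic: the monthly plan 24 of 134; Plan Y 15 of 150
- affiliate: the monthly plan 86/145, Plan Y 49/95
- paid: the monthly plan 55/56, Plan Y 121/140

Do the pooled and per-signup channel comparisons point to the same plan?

Referral: the monthly plan 87/113 = 77.0%, Plan Y 63/91 = 69.2% → the monthly plan
Organic: the monthly plan 24/134 = 17.9%, Plan Y 15/150 = 10.0% → the monthly plan
Affiliate: the monthly plan 86/145 = 59.3%, Plan Y 49/95 = 51.6% → the monthly plan
Paid: the monthly plan 55/56 = 98.2%, Plan Y 121/140 = 86.4% → the monthly plan
Overall: the monthly plan 252/448 = 56.2%, Plan Y 248/476 = 52.1% → the monthly plan
The monthly plan wins overall and in every signup group — no reversal.

Yes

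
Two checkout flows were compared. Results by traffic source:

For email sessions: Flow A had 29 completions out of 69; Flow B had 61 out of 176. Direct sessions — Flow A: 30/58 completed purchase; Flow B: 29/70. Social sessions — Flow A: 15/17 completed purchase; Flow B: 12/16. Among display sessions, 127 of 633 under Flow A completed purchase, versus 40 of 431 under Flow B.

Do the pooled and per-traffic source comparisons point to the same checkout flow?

Email: Flow A 29/69 = 42.0%, Flow B 61/176 = 34.7% → Flow A
Direct: Flow A 30/58 = 51.7%, Flow B 29/70 = 41.4% → Flow A
Social: Flow A 15/17 = 88.2%, Flow B 12/16 = 75.0% → Flow A
Display: Flow A 127/633 = 20.1%, Flow B 40/431 = 9.3% → Flow A
Overall: Flow A 201/777 = 25.9%, Flow B 142/693 = 20.5% → Flow A
Flow A wins overall and in every traffic group — no reversal.

Yes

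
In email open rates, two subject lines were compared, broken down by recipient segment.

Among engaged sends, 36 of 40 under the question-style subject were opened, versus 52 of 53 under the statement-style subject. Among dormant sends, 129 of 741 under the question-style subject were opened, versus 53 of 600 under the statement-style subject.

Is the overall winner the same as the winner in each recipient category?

No

Engaged: the question-style subject 36/40 = 90.0%, the statement-style subject 52/53 = 98.1% → the statement-style subject
Dormant: the question-style subject 129/741 = 17.4%, the statement-style subject 53/600 = 8.8% → the question-style subject
Overall: the question-style subject 165/781 = 21.1%, the statement-style subject 105/653 = 16.1% → the question-style subject
Neither sweeps: the question-style subject wins 1 of 2 groups, the statement-style subject wins 1. The question-style subject wins overall but not every group — no Simpson reversal.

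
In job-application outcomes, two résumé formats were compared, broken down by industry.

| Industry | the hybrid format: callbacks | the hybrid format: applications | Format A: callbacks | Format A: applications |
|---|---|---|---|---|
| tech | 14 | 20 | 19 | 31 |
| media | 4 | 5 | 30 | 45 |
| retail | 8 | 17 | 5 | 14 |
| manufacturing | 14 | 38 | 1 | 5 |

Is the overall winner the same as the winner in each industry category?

Tech: the hybrid format 14/20 = 70.0%, Format A 19/31 = 61.3% → the hybrid format
Media: the hybrid format 4/5 = 80.0%, Format A 30/45 = 66.7% → the hybrid format
Retail: the hybrid format 8/17 = 47.1%, Format A 5/14 = 35.7% → the hybrid format
Manufacturing: the hybrid format 14/38 = 36.8%, Format A 1/5 = 20.0% → the hybrid format
Overall: the hybrid format 40/80 = 50.0%, Format A 55/95 = 57.9% → Format A
The hybrid format wins each industry group but Format A wins overall — the comparison reverses. The hybrid format's applications skew toward manufacturing, which has a lower base rate.

No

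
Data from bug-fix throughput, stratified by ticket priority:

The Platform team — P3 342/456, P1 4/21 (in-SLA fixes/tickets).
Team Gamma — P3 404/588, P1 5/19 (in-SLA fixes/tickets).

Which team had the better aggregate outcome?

the Platform team

P3: the Platform team 342/456 = 75.0%, Team Gamma 404/588 = 68.7% → the Platform team
P1: the Platform team 4/21 = 19.0%, Team Gamma 5/19 = 26.3% → Team Gamma
Overall: the Platform team 346/477 = 72.5%, Team Gamma 409/607 = 67.4% → the Platform team
(Neither sweeps every ticket group, but the Platform team has the higher pooled rate.)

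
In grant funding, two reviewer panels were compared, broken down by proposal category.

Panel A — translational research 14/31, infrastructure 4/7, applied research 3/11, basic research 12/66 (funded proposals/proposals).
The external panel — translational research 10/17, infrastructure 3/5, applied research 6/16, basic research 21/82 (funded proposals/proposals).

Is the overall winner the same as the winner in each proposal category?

Yes

Translational research: Panel A 14/31 = 45.2%, the external panel 10/17 = 58.8% → the external panel
Infrastructure: Panel A 4/7 = 57.1%, the external panel 3/5 = 60.0% → the external panel
Applied research: Panel A 3/11 = 27.3%, the external panel 6/16 = 37.5% → the external panel
Basic research: Panel A 12/66 = 18.2%, the external panel 21/82 = 25.6% → the external panel
Overall: Panel A 33/115 = 28.7%, the external panel 40/120 = 33.3% → the external panel
The external panel wins overall and in every proposal group — no reversal.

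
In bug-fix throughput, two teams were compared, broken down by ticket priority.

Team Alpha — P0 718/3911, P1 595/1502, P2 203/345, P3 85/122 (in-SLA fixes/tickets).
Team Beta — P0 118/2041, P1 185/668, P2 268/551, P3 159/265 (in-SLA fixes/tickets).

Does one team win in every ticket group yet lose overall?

P0: Team Alpha 718/3911 = 18.4%, Team Beta 118/2041 = 5.8% → Team Alpha
P1: Team Alpha 595/1502 = 39.6%, Team Beta 185/668 = 27.7% → Team Alpha
P2: Team Alpha 203/345 = 58.8%, Team Beta 268/551 = 48.6% → Team Alpha
P3: Team Alpha 85/122 = 69.7%, Team Beta 159/265 = 60.0% → Team Alpha
Overall: Team Alpha 1601/5880 = 27.2%, Team Beta 730/3525 = 20.7% → Team Alpha
Team Alpha wins overall and in every ticket group — no reversal.

No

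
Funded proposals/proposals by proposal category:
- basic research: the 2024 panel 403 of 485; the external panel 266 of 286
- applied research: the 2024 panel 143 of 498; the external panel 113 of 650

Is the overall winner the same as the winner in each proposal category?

Basic research: the 2024 panel 403/485 = 83.1%, the external panel 266/286 = 93.0% → the external panel
Applied research: the 2024 panel 143/498 = 28.7%, the external panel 113/650 = 17.4% → the 2024 panel
Overall: the 2024 panel 546/983 = 55.5%, the external panel 379/936 = 40.5% → the 2024 panel
Neither sweeps: the 2024 panel wins 1 of 2 groups, the external panel wins 1. The 2024 panel wins overall but not every group — no Simpson reversal.

No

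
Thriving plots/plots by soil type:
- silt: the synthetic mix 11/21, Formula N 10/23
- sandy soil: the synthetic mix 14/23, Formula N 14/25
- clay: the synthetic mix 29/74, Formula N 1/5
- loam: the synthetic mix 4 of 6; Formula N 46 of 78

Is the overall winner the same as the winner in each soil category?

No

Silt: the synthetic mix 11/21 = 52.4%, Formula N 10/23 = 43.5% → the synthetic mix
Sandy soil: the synthetic mix 14/23 = 60.9%, Formula N 14/25 = 56.0% → the synthetic mix
Clay: the synthetic mix 29/74 = 39.2%, Formula N 1/5 = 20.0% → the synthetic mix
Loam: the synthetic mix 4/6 = 66.7%, Formula N 46/78 = 59.0% → the synthetic mix
Overall: the synthetic mix 58/124 = 46.8%, Formula N 71/131 = 54.2% → Formula N
The synthetic mix wins each soil group but Formula N wins overall — the comparison reverses. The synthetic mix's plots skew toward clay, which has a lower base rate.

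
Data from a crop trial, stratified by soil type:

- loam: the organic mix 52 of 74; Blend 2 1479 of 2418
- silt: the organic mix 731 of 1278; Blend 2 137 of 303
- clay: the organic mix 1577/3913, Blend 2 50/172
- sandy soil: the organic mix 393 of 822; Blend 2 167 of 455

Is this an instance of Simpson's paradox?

Loam: the organic mix 52/74 = 70.3%, Blend 2 1479/2418 = 61.2% → the organic mix
Silt: the organic mix 731/1278 = 57.2%, Blend 2 137/303 = 45.2% → the organic mix
Clay: the organic mix 1577/3913 = 40.3%, Blend 2 50/172 = 29.1% → the organic mix
Sandy soil: the organic mix 393/822 = 47.8%, Blend 2 167/455 = 36.7% → the organic mix
Overall: the organic mix 2753/6087 = 45.2%, Blend 2 1833/3348 = 54.7% → Blend 2
The organic mix wins each soil group but Blend 2 wins overall — the comparison reverses. The organic mix's plots skew toward clay, which has a lower base rate.

Yes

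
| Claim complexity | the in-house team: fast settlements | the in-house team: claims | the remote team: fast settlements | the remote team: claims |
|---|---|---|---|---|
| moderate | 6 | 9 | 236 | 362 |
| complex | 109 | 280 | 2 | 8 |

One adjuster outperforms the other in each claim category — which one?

the in-house team

Moderate: the in-house team 6/9 = 66.7%, the remote team 236/362 = 65.2% → the in-house team
Complex: the in-house team 109/280 = 38.9%, the remote team 2/8 = 25.0% → the in-house team
The in-house team has the higher rate in both groups.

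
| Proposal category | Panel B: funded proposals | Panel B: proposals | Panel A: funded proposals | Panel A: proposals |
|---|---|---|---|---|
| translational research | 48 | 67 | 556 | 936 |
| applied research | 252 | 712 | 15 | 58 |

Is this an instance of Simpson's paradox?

Yes

Translational research: Panel B 48/67 = 71.6%, Panel A 556/936 = 59.4% → Panel B
Applied research: Panel B 252/712 = 35.4%, Panel A 15/58 = 25.9% → Panel B
Overall: Panel B 300/779 = 38.5%, Panel A 571/994 = 57.4% → Panel A
Panel B wins each proposal group but Panel A wins overall — the comparison reverses. Panel B's proposals skew toward applied research, which has a lower base rate.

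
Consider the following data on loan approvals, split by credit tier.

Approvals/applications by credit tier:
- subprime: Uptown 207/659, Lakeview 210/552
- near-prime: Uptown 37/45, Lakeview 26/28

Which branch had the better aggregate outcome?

Subprime: Uptown 207/659 = 31.4%, Lakeview 210/552 = 38.0% → Lakeview
Near-prime: Uptown 37/45 = 82.2%, Lakeview 26/28 = 92.9% → Lakeview
Overall: Uptown 244/704 = 34.7%, Lakeview 236/580 = 40.7% → Lakeview

Lakeview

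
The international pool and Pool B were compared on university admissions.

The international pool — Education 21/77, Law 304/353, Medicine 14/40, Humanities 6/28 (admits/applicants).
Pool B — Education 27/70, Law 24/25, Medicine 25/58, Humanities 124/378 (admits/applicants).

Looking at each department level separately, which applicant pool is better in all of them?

Education: the international pool 21/77 = 27.3%, Pool B 27/70 = 38.6% → Pool B
Law: the international pool 304/353 = 86.1%, Pool B 24/25 = 96.0% → Pool B
Medicine: the international pool 14/40 = 35.0%, Pool B 25/58 = 43.1% → Pool B
Humanities: the international pool 6/28 = 21.4%, Pool B 124/378 = 32.8% → Pool B
Pool B has the higher rate in all 4 groups.

Pool B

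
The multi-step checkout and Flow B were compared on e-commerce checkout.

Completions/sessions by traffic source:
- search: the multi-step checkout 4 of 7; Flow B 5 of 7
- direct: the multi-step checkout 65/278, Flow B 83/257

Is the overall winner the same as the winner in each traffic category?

Search: the multi-step checkout 4/7 = 57.1%, Flow B 5/7 = 71.4% → Flow B
Direct: the multi-step checkout 65/278 = 23.4%, Flow B 83/257 = 32.3% → Flow B
Overall: the multi-step checkout 69/285 = 24.2%, Flow B 88/264 = 33.3% → Flow B
Flow B wins overall and in every traffic group — no reversal.

Yes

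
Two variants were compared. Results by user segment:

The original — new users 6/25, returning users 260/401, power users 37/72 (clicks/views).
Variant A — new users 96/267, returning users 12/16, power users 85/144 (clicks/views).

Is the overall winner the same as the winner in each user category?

New users: the original 6/25 = 24.0%, Variant A 96/267 = 36.0% → Variant A
Returning users: the original 260/401 = 64.8%, Variant A 12/16 = 75.0% → Variant A
Power users: the original 37/72 = 51.4%, Variant A 85/144 = 59.0% → Variant A
Overall: the original 303/498 = 60.8%, Variant A 193/427 = 45.2% → the original
Variant A wins each user group but the original wins overall — the comparison reverses. Variant A's views skew toward new users, which has a lower base rate.

No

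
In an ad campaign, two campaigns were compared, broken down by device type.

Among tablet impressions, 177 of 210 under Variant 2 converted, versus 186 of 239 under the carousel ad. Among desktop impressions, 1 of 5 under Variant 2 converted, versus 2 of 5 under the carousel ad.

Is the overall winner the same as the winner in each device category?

No

Tablet: Variant 2 177/210 = 84.3%, the carousel ad 186/239 = 77.8% → Variant 2
Desktop: Variant 2 1/5 = 20.0%, the carousel ad 2/5 = 40.0% → the carousel ad
Overall: Variant 2 178/215 = 82.8%, the carousel ad 188/244 = 77.0% → Variant 2
Neither sweeps: Variant 2 wins 1 of 2 groups, the carousel ad wins 1. Variant 2 wins overall but not every group — no Simpson reversal.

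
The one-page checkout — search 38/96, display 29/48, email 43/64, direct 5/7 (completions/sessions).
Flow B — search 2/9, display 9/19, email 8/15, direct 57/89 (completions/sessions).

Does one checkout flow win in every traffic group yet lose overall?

Search: the one-page checkout 38/96 = 39.6%, Flow B 2/9 = 22.2% → the one-page checkout
Display: the one-page checkout 29/48 = 60.4%, Flow B 9/19 = 47.4% → the one-page checkout
Email: the one-page checkout 43/64 = 67.2%, Flow B 8/15 = 53.3% → the one-page checkout
Direct: the one-page checkout 5/7 = 71.4%, Flow B 57/89 = 64.0% → the one-page checkout
Overall: the one-page checkout 115/215 = 53.5%, Flow B 76/132 = 57.6% → Flow B
The one-page checkout wins each traffic group but Flow B wins overall — the comparison reverses. The one-page checkout's sessions skew toward search, which has a lower base rate.

Yes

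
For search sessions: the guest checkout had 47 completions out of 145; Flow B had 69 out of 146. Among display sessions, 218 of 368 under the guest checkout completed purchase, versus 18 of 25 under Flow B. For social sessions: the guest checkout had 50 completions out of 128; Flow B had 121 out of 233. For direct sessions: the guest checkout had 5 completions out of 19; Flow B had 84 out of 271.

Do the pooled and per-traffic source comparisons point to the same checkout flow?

No

Search: the guest checkout 47/145 = 32.4%, Flow B 69/146 = 47.3% → Flow B
Display: the guest checkout 218/368 = 59.2%, Flow B 18/25 = 72.0% → Flow B
Social: the guest checkout 50/128 = 39.1%, Flow B 121/233 = 51.9% → Flow B
Direct: the guest checkout 5/19 = 26.3%, Flow B 84/271 = 31.0% → Flow B
Overall: the guest checkout 320/660 = 48.5%, Flow B 292/675 = 43.3% → the guest checkout
Flow B wins each traffic group but the guest checkout wins overall — the comparison reverses. Flow B's sessions skew toward direct, which has a lower base rate.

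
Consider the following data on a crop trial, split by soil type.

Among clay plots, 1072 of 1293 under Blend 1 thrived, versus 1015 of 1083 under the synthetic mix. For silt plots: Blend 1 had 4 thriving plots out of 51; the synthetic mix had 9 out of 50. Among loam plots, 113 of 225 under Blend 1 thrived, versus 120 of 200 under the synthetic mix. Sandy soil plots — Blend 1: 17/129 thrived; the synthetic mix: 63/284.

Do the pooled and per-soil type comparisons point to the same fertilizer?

Clay: Blend 1 1072/1293 = 82.9%, the synthetic mix 1015/1083 = 93.7% → the synthetic mix
Silt: Blend 1 4/51 = 7.8%, the synthetic mix 9/50 = 18.0% → the synthetic mix
Loam: Blend 1 113/225 = 50.2%, the synthetic mix 120/200 = 60.0% → the synthetic mix
Sandy soil: Blend 1 17/129 = 13.2%, the synthetic mix 63/284 = 22.2% → the synthetic mix
Overall: Blend 1 1206/1698 = 71.0%, the synthetic mix 1207/1617 = 74.6% → the synthetic mix
The synthetic mix wins overall and in every soil group — no reversal.

Yes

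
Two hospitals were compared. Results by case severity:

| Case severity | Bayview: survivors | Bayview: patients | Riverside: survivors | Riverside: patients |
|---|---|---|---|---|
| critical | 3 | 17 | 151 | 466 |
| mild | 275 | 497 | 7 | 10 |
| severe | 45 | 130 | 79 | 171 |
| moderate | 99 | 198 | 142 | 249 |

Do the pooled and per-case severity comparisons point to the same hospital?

Critical: Bayview 3/17 = 17.6%, Riverside 151/466 = 32.4% → Riverside
Mild: Bayview 275/497 = 55.3%, Riverside 7/10 = 70.0% → Riverside
Severe: Bayview 45/130 = 34.6%, Riverside 79/171 = 46.2% → Riverside
Moderate: Bayview 99/198 = 50.0%, Riverside 142/249 = 57.0% → Riverside
Overall: Bayview 422/842 = 50.1%, Riverside 379/896 = 42.3% → Bayview
Riverside wins each case group but Bayview wins overall — the comparison reverses. Riverside's patients skew toward critical, which has a lower base rate.

No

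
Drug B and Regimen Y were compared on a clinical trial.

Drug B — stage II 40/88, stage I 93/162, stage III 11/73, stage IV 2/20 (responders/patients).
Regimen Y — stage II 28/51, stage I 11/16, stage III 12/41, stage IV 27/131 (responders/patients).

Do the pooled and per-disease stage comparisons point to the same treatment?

No

Stage II: Drug B 40/88 = 45.5%, Regimen Y 28/51 = 54.9% → Regimen Y
Stage I: Drug B 93/162 = 57.4%, Regimen Y 11/16 = 68.8% → Regimen Y
Stage III: Drug B 11/73 = 15.1%, Regimen Y 12/41 = 29.3% → Regimen Y
Stage IV: Drug B 2/20 = 10.0%, Regimen Y 27/131 = 20.6% → Regimen Y
Overall: Drug B 146/343 = 42.6%, Regimen Y 78/239 = 32.6% → Drug B
Regimen Y wins each disease group but Drug B wins overall — the comparison reverses. Regimen Y's patients skew toward stage IV, which has a lower base rate.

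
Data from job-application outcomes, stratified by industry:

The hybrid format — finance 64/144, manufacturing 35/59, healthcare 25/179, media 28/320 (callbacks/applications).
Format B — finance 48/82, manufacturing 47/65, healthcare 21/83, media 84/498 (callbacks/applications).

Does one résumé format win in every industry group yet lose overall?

Finance: the hybrid format 64/144 = 44.4%, Format B 48/82 = 58.5% → Format B
Manufacturing: the hybrid format 35/59 = 59.3%, Format B 47/65 = 72.3% → Format B
Healthcare: the hybrid format 25/179 = 14.0%, Format B 21/83 = 25.3% → Format B
Media: the hybrid format 28/320 = 8.8%, Format B 84/498 = 16.9% → Format B
Overall: the hybrid format 152/702 = 21.7%, Format B 200/728 = 27.5% → Format B
Format B wins overall and in every industry group — no reversal.

No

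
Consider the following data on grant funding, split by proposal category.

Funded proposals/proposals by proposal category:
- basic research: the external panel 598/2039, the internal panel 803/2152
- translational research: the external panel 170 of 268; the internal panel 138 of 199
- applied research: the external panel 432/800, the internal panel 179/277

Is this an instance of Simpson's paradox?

Basic research: the external panel 598/2039 = 29.3%, the internal panel 803/2152 = 37.3% → the internal panel
Translational research: the external panel 170/268 = 63.4%, the internal panel 138/199 = 69.3% → the internal panel
Applied research: the external panel 432/800 = 54.0%, the internal panel 179/277 = 64.6% → the internal panel
Overall: the external panel 1200/3107 = 38.6%, the internal panel 1120/2628 = 42.6% → the internal panel
The internal panel wins overall and in every proposal group — no reversal.

No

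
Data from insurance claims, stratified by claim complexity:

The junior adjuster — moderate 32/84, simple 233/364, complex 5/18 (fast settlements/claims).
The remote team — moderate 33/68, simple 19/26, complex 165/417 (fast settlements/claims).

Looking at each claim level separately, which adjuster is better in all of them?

Moderate: the junior adjuster 32/84 = 38.1%, the remote team 33/68 = 48.5% → the remote team
Simple: the junior adjuster 233/364 = 64.0%, the remote team 19/26 = 73.1% → the remote team
Complex: the junior adjuster 5/18 = 27.8%, the remote team 165/417 = 39.6% → the remote team
The remote team has the higher rate in all 3 groups.

the remote team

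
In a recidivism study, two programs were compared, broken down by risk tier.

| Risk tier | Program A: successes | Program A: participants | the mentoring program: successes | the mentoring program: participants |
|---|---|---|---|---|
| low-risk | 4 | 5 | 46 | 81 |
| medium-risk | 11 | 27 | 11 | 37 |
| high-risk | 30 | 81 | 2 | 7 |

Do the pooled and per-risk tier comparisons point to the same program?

No

Low-risk: Program A 4/5 = 80.0%, the mentoring program 46/81 = 56.8% → Program A
Medium-risk: Program A 11/27 = 40.7%, the mentoring program 11/37 = 29.7% → Program A
High-risk: Program A 30/81 = 37.0%, the mentoring program 2/7 = 28.6% → Program A
Overall: Program A 45/113 = 39.8%, the mentoring program 59/125 = 47.2% → the mentoring program
Program A wins each risk group but the mentoring program wins overall — the comparison reverses. Program A's participants skew toward high-risk, which has a lower base rate.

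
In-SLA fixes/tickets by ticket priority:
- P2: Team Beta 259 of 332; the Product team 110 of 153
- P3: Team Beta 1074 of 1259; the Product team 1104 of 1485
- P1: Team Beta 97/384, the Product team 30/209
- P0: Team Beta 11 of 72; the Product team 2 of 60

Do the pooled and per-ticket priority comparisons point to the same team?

Yes

P2: Team Beta 259/332 = 78.0%, the Product team 110/153 = 71.9% → Team Beta
P3: Team Beta 1074/1259 = 85.3%, the Product team 1104/1485 = 74.3% → Team Beta
P1: Team Beta 97/384 = 25.3%, the Product team 30/209 = 14.4% → Team Beta
P0: Team Beta 11/72 = 15.3%, the Product team 2/60 = 3.3% → Team Beta
Overall: Team Beta 1441/2047 = 70.4%, the Product team 1246/1907 = 65.3% → Team Beta
Team Beta wins overall and in every ticket group — no reversal.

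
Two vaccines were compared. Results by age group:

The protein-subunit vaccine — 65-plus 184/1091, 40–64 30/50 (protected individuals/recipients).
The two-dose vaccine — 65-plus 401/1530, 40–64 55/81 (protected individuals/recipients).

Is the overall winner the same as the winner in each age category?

Yes

65-plus: the protein-subunit vaccine 184/1091 = 16.9%, the two-dose vaccine 401/1530 = 26.2% → the two-dose vaccine
40–64: the protein-subunit vaccine 30/50 = 60.0%, the two-dose vaccine 55/81 = 67.9% → the two-dose vaccine
Overall: the protein-subunit vaccine 214/1141 = 18.8%, the two-dose vaccine 456/1611 = 28.3% → the two-dose vaccine
The two-dose vaccine wins overall and in every age group — no reversal.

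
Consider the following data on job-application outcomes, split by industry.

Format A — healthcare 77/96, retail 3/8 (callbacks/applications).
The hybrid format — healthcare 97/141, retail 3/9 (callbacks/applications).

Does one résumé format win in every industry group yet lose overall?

No

Healthcare: Format A 77/96 = 80.2%, the hybrid format 97/141 = 68.8% → Format A
Retail: Format A 3/8 = 37.5%, the hybrid format 3/9 = 33.3% → Format A
Overall: Format A 80/104 = 76.9%, the hybrid format 100/150 = 66.7% → Format A
Format A wins overall and in every industry group — no reversal.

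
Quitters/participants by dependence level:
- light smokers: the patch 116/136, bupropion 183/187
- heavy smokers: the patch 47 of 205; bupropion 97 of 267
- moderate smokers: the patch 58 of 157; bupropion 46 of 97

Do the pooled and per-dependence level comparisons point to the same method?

Yes

Light smokers: the patch 116/136 = 85.3%, bupropion 183/187 = 97.9% → bupropion
Heavy smokers: the patch 47/205 = 22.9%, bupropion 97/267 = 36.3% → bupropion
Moderate smokers: the patch 58/157 = 36.9%, bupropion 46/97 = 47.4% → bupropion
Overall: the patch 221/498 = 44.4%, bupropion 326/551 = 59.2% → bupropion
Bupropion wins overall and in every dependence group — no reversal.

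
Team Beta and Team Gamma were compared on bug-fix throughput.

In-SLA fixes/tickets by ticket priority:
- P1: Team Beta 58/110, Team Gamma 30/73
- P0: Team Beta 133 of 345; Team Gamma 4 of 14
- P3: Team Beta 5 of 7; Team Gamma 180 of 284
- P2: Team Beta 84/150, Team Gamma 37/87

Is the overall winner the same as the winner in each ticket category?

P1: Team Beta 58/110 = 52.7%, Team Gamma 30/73 = 41.1% → Team Beta
P0: Team Beta 133/345 = 38.6%, Team Gamma 4/14 = 28.6% → Team Beta
P3: Team Beta 5/7 = 71.4%, Team Gamma 180/284 = 63.4% → Team Beta
P2: Team Beta 84/150 = 56.0%, Team Gamma 37/87 = 42.5% → Team Beta
Overall: Team Beta 280/612 = 45.8%, Team Gamma 251/458 = 54.8% → Team Gamma
Team Beta wins each ticket group but Team Gamma wins overall — the comparison reverses. Team Beta's tickets skew toward P0, which has a lower base rate.

No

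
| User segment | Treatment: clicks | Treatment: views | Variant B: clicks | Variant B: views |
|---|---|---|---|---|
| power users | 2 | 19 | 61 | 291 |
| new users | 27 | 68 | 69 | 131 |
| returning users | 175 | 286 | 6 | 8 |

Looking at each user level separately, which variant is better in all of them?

Power users: Treatment 2/19 = 10.5%, Variant B 61/291 = 21.0% → Variant B
New users: Treatment 27/68 = 39.7%, Variant B 69/131 = 52.7% → Variant B
Returning users: Treatment 175/286 = 61.2%, Variant B 6/8 = 75.0% → Variant B
Variant B has the higher rate in all 3 groups.

Variant B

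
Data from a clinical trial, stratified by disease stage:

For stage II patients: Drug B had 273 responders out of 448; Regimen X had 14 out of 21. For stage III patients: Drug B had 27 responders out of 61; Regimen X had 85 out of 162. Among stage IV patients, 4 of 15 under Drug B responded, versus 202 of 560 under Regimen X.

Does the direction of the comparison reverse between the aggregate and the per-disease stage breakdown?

Stage II: Drug B 273/448 = 60.9%, Regimen X 14/21 = 66.7% → Regimen X
Stage III: Drug B 27/61 = 44.3%, Regimen X 85/162 = 52.5% → Regimen X
Stage IV: Drug B 4/15 = 26.7%, Regimen X 202/560 = 36.1% → Regimen X
Overall: Drug B 304/524 = 58.0%, Regimen X 301/743 = 40.5% → Drug B
Regimen X wins each disease group but Drug B wins overall — the comparison reverses. Regimen X's patients skew toward stage IV, which has a lower base rate.

Yes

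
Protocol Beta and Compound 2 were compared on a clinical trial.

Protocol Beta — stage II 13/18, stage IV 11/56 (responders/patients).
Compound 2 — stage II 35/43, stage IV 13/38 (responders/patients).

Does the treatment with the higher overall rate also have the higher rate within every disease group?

Yes

Stage II: Protocol Beta 13/18 = 72.2%, Compound 2 35/43 = 81.4% → Compound 2
Stage IV: Protocol Beta 11/56 = 19.6%, Compound 2 13/38 = 34.2% → Compound 2
Overall: Protocol Beta 24/74 = 32.4%, Compound 2 48/81 = 59.3% → Compound 2
Compound 2 wins overall and in every disease group — no reversal.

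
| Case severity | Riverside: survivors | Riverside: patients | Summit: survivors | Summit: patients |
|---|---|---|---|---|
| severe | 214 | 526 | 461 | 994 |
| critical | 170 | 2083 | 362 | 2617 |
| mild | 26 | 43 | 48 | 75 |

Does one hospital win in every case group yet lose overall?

Severe: Riverside 214/526 = 40.7%, Summit 461/994 = 46.4% → Summit
Critical: Riverside 170/2083 = 8.2%, Summit 362/2617 = 13.8% → Summit
Mild: Riverside 26/43 = 60.5%, Summit 48/75 = 64.0% → Summit
Overall: Riverside 410/2652 = 15.5%, Summit 871/3686 = 23.6% → Summit
Summit wins overall and in every case group — no reversal.

No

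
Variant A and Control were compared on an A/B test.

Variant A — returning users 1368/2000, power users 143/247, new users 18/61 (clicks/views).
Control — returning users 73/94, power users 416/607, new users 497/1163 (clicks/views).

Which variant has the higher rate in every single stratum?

Control

Returning users: Variant A 1368/2000 = 68.4%, Control 73/94 = 77.7% → Control
Power users: Variant A 143/247 = 57.9%, Control 416/607 = 68.5% → Control
New users: Variant A 18/61 = 29.5%, Control 497/1163 = 42.7% → Control
Control has the higher rate in all 3 groups.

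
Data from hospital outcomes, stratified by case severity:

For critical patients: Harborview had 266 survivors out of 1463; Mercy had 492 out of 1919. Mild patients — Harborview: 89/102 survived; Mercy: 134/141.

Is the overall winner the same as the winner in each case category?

Yes

Critical: Harborview 266/1463 = 18.2%, Mercy 492/1919 = 25.6% → Mercy
Mild: Harborview 89/102 = 87.3%, Mercy 134/141 = 95.0% → Mercy
Overall: Harborview 355/1565 = 22.7%, Mercy 626/2060 = 30.4% → Mercy
Mercy wins overall and in every case group — no reversal.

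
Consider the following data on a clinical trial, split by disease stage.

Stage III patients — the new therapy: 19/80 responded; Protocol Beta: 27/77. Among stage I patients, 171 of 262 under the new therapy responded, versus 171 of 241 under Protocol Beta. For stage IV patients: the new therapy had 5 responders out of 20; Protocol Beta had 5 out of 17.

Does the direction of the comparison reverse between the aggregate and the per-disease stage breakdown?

No

Stage III: the new therapy 19/80 = 23.8%, Protocol Beta 27/77 = 35.1% → Protocol Beta
Stage I: the new therapy 171/262 = 65.3%, Protocol Beta 171/241 = 71.0% → Protocol Beta
Stage IV: the new therapy 5/20 = 25.0%, Protocol Beta 5/17 = 29.4% → Protocol Beta
Overall: the new therapy 195/362 = 53.9%, Protocol Beta 203/335 = 60.6% → Protocol Beta
Protocol Beta wins overall and in every disease group — no reversal.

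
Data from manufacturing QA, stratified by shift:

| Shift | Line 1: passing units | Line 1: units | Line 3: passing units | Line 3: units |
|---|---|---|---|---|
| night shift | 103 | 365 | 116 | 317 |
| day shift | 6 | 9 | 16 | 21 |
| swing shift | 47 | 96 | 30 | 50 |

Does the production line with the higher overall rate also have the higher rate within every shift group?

Yes

Night shift: Line 1 103/365 = 28.2%, Line 3 116/317 = 36.6% → Line 3
Day shift: Line 1 6/9 = 66.7%, Line 3 16/21 = 76.2% → Line 3
Swing shift: Line 1 47/96 = 49.0%, Line 3 30/50 = 60.0% → Line 3
Overall: Line 1 156/470 = 33.2%, Line 3 162/388 = 41.8% → Line 3
Line 3 wins overall and in every shift group — no reversal.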